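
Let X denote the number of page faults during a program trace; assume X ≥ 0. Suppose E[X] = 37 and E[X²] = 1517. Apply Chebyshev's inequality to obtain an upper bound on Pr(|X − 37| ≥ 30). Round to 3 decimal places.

Var(X) = E[X²] − (E[X])² = 1517 − 1369 = 148.
Chebyshev's inequality: Pr(|X − μ| ≥ t) ≤ Var(X)/t² = 148/900 = 0.1644.

0.164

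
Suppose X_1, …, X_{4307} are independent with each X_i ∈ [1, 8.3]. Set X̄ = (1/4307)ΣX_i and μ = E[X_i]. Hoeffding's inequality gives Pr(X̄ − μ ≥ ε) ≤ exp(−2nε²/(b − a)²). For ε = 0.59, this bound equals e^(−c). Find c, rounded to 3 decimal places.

56.268

c = 2nε²/(b − a)² = 2·4307·0.59² / 7.3² = 56.2682.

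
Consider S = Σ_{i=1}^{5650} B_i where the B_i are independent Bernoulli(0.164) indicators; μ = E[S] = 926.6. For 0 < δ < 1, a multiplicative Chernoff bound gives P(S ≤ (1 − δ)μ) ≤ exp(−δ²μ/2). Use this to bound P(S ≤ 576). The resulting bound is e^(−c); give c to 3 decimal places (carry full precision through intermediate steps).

Write 576 = (1 − δ)μ, so δ = 1 − 576/926.6 = 0.3783725…
Then the exponent is δ²μ/2 = (μ − 576)²/(2μ) = 66.328707.

66.329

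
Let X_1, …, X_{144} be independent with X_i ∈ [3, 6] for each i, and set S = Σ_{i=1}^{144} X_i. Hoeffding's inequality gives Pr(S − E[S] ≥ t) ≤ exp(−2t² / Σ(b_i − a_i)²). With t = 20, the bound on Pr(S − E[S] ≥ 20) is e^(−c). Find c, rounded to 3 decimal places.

Σ(b_i − a_i)² = 144·(3)² = 1296.
c = 2t²/1296 = 2·20²/1296 = 0.6173.

0.617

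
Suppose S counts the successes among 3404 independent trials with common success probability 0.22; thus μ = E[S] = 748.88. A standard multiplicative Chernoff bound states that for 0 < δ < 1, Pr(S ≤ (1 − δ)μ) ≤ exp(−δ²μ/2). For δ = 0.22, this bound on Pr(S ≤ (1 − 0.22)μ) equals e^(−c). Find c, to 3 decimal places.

c = δ²μ/2 = 0.22²·748.88/2 = 18.1229.

18.123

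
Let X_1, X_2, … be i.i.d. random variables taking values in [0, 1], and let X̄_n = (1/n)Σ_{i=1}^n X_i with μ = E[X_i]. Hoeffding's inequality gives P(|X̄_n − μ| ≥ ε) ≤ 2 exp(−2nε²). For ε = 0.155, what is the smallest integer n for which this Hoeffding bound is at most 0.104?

62

Require 2·exp(−2nε²) ≤ 0.104, i.e. 2nε² ≥ ln(2/0.104) = 2.956512.
So n ≥ 2.956512 / (2·0.155²) = 61.530.
The smallest integer n is 62.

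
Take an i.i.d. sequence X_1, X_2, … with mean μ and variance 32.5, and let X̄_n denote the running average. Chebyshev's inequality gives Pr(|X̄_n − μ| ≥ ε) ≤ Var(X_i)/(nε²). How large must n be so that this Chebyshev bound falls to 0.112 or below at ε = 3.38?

26

Require 32.5/(n·3.38²) ≤ 0.112, i.e. n ≥ 32.5/(0.112·3.38²) = 25.400.
The smallest integer n is 26.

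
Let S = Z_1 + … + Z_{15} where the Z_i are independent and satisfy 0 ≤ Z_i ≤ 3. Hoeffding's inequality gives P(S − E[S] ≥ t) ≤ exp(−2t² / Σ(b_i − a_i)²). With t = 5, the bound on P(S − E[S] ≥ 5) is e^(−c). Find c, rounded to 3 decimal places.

0.370

Σ(b_i − a_i)² = 15·(3)² = 135.
c = 2t²/135 = 2·5²/135 = 0.3704.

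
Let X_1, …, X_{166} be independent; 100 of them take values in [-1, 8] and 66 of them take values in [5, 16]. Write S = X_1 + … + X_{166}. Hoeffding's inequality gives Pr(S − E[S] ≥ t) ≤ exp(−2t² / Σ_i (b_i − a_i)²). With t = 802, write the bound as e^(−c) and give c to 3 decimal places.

Σ(b_i − a_i)² = 100·9² + 66·11² = 16086.
c = 2t² / 16086 = 2·802² / 16086 = 79.9707.

79.971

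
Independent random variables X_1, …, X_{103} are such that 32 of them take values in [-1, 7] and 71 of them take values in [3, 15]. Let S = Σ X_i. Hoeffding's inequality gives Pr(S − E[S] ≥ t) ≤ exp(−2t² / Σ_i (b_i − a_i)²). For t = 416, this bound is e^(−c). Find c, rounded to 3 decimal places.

28.203

Σ(b_i − a_i)² = 32·8² + 71·12² = 12272.
c = 2t² / 12272 = 2·416² / 12272 = 28.2034.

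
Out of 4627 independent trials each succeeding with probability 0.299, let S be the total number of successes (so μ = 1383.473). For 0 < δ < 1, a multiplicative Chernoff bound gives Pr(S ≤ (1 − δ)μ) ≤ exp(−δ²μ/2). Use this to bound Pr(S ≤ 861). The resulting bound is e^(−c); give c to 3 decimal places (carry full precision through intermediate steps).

98.657

Write 861 = (1 − δ)μ, so δ = 1 − 861/1383.473 = 0.3776532…
Then the exponent is δ²μ/2 = (μ − 861)²/(2μ) = 98.656799.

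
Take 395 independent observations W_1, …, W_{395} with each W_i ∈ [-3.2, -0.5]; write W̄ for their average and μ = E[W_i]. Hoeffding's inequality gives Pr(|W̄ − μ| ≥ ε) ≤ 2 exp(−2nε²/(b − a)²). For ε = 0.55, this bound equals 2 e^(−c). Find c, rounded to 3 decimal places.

c = 2nε²/(b − a)² = 2·395·0.55² / 2.7² = 32.7812.

32.781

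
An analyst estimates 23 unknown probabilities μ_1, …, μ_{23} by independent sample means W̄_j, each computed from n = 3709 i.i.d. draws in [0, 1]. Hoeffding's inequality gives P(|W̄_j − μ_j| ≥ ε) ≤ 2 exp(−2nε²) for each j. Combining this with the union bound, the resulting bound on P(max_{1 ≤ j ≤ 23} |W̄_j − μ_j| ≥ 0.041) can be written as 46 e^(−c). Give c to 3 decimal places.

Union bound over the 23 events: P(max_{1 ≤ j ≤ 23} |W̄_j − μ_j| ≥ 0.041) ≤ 23·2·exp(−2nε²) = 46 exp(−2·3709·0.041²).
So c = 2·3709·0.041² = 12.4697.

12.470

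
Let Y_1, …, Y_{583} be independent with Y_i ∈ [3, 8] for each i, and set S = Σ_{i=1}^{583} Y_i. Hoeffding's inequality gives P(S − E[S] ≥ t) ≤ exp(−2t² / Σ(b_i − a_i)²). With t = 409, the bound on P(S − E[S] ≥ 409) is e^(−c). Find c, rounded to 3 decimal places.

Σ(b_i − a_i)² = 583·(5)² = 14575.
c = 2t²/14575 = 2·409²/14575 = 22.9545.

22.955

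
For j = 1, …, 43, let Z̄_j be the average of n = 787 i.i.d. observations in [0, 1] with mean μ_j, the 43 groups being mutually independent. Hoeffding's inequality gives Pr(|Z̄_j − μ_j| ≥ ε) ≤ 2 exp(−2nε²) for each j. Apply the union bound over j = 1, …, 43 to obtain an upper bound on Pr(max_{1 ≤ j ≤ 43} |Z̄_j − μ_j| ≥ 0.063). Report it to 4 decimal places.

Per-experiment Hoeffding bound: 2·exp(−2·787·0.063²) = 2·exp(−6.24721) = 0.0038717.
Union bound over 43 events: 43·0.0038717 = 0.16648.

0.1665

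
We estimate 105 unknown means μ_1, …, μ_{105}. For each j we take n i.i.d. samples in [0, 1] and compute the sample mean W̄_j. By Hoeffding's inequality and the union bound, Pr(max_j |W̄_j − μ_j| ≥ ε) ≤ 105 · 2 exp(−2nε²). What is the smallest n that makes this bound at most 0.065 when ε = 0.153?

Need 2·105·exp(−2nε²) ≤ 0.065, i.e. exp(−2nε²) ≤ 0.065/210.
So 2nε² ≥ ln(210/0.065) = 8.080476.
Hence n ≥ 8.080476/(2·0.153²) = 172.593.
The smallest integer n is 173.

173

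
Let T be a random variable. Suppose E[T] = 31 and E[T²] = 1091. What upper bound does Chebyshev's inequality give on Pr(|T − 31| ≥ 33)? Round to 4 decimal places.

Var(T) = E[T²] − (E[T])² = 1091 − 961 = 130.
Chebyshev's inequality: Pr(|T − μ| ≥ t) ≤ Var(T)/t² = 130/1089 = 0.1194.

0.1194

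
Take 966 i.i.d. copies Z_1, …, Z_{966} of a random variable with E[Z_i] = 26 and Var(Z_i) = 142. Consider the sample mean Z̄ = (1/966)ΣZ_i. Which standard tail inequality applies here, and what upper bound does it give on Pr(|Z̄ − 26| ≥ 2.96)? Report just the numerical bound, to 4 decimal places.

0.0168

With mean and variance of each term known, Chebyshev's inequality bounds the deviation of the sum (or sample mean).
Var(Z̄) = Var(Z_i)/n = 142/966 = 0.147.
Chebyshev: Pr(|Z̄ − 26| ≥ 2.96) ≤ Var(Z̄)/(2.96)² = 142/(966·2.96²) = 0.0168.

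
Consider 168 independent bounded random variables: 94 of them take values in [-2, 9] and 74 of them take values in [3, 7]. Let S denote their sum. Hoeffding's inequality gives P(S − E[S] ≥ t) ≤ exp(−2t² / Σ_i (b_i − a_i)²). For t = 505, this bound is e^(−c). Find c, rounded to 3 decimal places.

Σ(b_i − a_i)² = 94·11² + 74·4² = 12558.
c = 2t² / 12558 = 2·505² / 12558 = 40.6155.

40.616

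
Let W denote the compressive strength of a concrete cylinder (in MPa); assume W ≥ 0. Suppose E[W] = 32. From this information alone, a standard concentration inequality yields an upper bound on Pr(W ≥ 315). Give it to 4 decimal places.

0.1016

Only the mean of a non-negative variable is known, so Markov's inequality is the applicable tail bound.
Markov's inequality: for a non-negative random variable, Pr(W ≥ a) ≤ E[W]/a.
Here E[W] = 32 and a = 315, so the bound is 32/315 = 0.1016.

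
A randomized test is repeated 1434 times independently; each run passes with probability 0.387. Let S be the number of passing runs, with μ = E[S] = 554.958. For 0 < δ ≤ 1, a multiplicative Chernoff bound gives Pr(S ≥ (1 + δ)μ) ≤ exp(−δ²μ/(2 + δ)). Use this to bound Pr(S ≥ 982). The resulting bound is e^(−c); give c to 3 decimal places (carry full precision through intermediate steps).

118.653

Write 982 = (1 + δ)μ, so δ = 982/554.958 − 1 = 0.7695033…
Then the exponent is δ²μ/(2 + δ) = (982 − μ)² / (μ·(2 + δ)) = 118.653125.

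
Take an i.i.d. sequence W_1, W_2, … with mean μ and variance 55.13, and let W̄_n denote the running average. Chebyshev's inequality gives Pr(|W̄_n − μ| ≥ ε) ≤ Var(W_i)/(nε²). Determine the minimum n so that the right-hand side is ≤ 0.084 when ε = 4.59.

Require 55.13/(n·4.59²) ≤ 0.084, i.e. n ≥ 55.13/(0.084·4.59²) = 31.152.
The smallest integer n is 32.

32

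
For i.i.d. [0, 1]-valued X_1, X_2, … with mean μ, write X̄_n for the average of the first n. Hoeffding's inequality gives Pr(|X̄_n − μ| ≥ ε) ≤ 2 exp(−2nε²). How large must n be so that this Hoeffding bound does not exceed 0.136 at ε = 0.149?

Require 2·exp(−2nε²) ≤ 0.136, i.e. 2nε² ≥ ln(2/0.136) = 2.688248.
So n ≥ 2.688248 / (2·0.149²) = 60.543.
The smallest integer n is 61.

61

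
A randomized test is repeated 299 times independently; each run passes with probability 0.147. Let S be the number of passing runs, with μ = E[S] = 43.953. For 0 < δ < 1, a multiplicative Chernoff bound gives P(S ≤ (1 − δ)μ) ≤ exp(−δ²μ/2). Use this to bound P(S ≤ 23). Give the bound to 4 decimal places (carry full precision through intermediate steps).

Write 23 = (1 − δ)μ, so δ = 1 − 23/43.953 = 0.4767138…
Then the exponent is δ²μ/2 = (μ − 23)²/(2μ) = 4.994292.
Bound = exp(−4.994292) = 0.00678.

0.0068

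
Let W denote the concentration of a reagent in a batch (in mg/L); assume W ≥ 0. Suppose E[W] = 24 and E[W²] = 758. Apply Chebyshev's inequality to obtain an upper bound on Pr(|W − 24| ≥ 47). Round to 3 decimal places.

Var(W) = E[W²] − (E[W])² = 758 − 576 = 182.
Chebyshev's inequality: Pr(|W − μ| ≥ t) ≤ Var(W)/t² = 182/2209 = 0.0824.

0.082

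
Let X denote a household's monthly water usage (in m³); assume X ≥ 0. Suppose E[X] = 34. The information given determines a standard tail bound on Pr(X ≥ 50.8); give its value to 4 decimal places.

Only the mean of a non-negative variable is known, so Markov's inequality is the applicable tail bound.
Markov's inequality: for a non-negative random variable, Pr(X ≥ a) ≤ E[X]/a.
Here E[X] = 34 and a = 50.8, so the bound is 34/50.8 = 0.6693.

0.6693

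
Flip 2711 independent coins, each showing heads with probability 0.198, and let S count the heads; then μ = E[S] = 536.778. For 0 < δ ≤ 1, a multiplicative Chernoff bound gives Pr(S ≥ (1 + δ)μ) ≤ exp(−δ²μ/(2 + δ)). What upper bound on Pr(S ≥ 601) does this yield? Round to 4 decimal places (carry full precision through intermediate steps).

Write 601 = (1 + δ)μ, so δ = 601/536.778 − 1 = 0.1196435…
Then the exponent is δ²μ/(2 + δ) = (601 − μ)² / (μ·(2 + δ)) = 3.625018.
Bound = exp(−3.625018) = 0.02665.

0.0266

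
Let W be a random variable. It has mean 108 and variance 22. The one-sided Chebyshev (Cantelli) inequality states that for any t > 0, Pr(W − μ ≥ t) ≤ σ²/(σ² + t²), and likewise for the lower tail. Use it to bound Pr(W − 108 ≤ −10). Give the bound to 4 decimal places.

Here σ² = 22 and t = 10, so σ² + t² = 122.
Cantelli's bound: 22/122 = 0.1803.

0.1803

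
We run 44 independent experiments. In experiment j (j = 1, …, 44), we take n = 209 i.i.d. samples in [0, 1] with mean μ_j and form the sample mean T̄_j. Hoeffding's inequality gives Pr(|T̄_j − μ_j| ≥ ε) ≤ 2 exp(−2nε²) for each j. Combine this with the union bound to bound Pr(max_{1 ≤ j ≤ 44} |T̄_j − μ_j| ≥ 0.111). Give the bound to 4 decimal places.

0.5103

Per-experiment Hoeffding bound: 2·exp(−2·209·0.111²) = 2·exp(−5.15018) = 0.011597.
Union bound over 44 events: 44·0.011597 = 0.51026.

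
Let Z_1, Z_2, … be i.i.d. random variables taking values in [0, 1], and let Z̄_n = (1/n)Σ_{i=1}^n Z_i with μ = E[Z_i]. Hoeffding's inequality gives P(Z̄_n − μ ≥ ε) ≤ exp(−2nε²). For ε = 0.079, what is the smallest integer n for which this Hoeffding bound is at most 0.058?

Require exp(−2nε²) ≤ 0.058, i.e. 2nε² ≥ ln(1/0.058) = 2.847312.
So n ≥ 2.847312 / (2·0.079²) = 228.113.
The smallest integer n is 229.

229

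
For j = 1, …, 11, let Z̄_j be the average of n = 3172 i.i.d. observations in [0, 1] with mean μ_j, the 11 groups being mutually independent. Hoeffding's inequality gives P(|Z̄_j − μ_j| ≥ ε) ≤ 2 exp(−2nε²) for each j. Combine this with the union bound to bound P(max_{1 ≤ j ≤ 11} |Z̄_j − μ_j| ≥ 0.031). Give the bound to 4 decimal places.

Per-experiment Hoeffding bound: 2·exp(−2·3172·0.031²) = 2·exp(−6.09658) = 0.0045011.
Union bound over 11 events: 11·0.0045011 = 0.04951.

0.0495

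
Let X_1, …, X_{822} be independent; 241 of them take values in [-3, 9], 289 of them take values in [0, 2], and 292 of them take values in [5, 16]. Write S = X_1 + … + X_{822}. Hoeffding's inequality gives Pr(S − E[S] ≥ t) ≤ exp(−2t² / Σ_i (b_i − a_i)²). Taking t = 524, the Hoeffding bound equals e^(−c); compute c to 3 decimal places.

7.714

Σ(b_i − a_i)² = 241·12² + 289·2² + 292·11² = 71192.
c = 2t² / 71192 = 2·524² / 71192 = 7.7137.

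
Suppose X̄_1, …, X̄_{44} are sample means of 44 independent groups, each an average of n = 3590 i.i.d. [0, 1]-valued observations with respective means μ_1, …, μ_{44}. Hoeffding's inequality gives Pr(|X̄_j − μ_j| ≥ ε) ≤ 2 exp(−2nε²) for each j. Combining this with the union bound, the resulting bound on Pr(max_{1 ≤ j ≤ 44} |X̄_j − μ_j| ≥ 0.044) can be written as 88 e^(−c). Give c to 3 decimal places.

Union bound over the 44 events: Pr(max_{1 ≤ j ≤ 44} |X̄_j − μ_j| ≥ 0.044) ≤ 44·2·exp(−2nε²) = 88 exp(−2·3590·0.044²).
So c = 2·3590·0.044² = 13.9005.

13.900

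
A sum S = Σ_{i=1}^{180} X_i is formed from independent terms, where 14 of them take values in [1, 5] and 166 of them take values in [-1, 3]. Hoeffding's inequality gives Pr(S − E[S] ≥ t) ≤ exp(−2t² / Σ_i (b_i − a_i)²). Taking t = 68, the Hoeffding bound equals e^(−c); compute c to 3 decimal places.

Σ(b_i − a_i)² = 14·4² + 166·4² = 2880.
c = 2t² / 2880 = 2·68² / 2880 = 3.2111.

3.211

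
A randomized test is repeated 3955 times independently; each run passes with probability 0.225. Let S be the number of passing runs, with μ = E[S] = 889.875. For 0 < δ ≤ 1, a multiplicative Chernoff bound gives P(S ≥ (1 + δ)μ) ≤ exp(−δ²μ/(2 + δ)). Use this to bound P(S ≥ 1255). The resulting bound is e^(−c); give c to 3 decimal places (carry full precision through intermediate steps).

62.156

Write 1255 = (1 + δ)μ, so δ = 1255/889.875 − 1 = 0.4103104…
Then the exponent is δ²μ/(2 + δ) = (1255 − μ)² / (μ·(2 + δ)) = 62.155727.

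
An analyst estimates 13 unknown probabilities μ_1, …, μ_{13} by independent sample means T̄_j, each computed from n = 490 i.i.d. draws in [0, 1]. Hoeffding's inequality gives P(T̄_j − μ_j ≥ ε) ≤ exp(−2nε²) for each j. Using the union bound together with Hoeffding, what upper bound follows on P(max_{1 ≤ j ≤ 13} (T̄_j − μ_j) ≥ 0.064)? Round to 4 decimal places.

0.2348

Per-experiment Hoeffding bound: exp(−2·490·0.064²) = exp(−4.01408) = 0.01806.
Union bound over 13 events: 13·0.01806 = 0.23477.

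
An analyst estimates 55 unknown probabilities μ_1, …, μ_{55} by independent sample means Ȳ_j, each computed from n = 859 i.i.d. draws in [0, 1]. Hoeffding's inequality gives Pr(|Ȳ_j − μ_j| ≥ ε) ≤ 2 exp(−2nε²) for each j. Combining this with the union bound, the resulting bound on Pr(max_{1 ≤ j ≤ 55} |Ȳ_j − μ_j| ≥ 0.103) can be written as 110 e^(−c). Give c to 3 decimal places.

18.226

Union bound over the 55 events: Pr(max_{1 ≤ j ≤ 55} |Ȳ_j − μ_j| ≥ 0.103) ≤ 55·2·exp(−2nε²) = 110 exp(−2·859·0.103²).
So c = 2·859·0.103² = 18.2263.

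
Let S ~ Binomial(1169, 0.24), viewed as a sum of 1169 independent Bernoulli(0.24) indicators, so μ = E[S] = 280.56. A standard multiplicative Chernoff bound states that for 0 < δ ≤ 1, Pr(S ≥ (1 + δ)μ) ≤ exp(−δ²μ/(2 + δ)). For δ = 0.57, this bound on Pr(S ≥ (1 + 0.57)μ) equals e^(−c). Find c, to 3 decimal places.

c = δ²μ/(2 + δ) = 0.57²·280.56/(2 + 0.57) = 35.4685.

35.468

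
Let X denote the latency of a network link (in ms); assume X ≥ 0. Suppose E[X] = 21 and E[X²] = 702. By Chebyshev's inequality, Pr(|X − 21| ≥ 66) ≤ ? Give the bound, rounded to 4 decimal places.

Var(X) = E[X²] − (E[X])² = 702 − 441 = 261.
Chebyshev's inequality: Pr(|X − μ| ≥ t) ≤ Var(X)/t² = 261/4356 = 0.0599.

0.0599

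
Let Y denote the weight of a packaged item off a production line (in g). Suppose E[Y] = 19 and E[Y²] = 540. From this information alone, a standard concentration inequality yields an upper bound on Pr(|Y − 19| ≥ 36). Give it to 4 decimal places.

0.1381

The first two moments determine the variance, so Chebyshev's inequality is the sharpest standard bound available.
Var(Y) = E[Y²] − (E[Y])² = 540 − 361 = 179.
Chebyshev's inequality: Pr(|Y − μ| ≥ t) ≤ Var(Y)/t² = 179/1296 = 0.1381.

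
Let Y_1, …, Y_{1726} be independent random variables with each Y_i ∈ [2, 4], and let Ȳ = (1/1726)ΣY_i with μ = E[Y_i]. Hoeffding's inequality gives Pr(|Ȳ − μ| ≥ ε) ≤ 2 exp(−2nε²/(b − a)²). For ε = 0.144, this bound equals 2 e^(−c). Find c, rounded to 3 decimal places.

c = 2nε²/(b − a)² = 2·1726·0.144² / 2² = 17.8952.

17.895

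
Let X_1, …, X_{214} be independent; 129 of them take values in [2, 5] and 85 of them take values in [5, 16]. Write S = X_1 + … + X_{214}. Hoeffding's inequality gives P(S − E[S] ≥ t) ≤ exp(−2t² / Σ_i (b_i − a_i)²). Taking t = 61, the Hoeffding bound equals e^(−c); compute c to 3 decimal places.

0.650

Σ(b_i − a_i)² = 129·3² + 85·11² = 11446.
c = 2t² / 11446 = 2·61² / 11446 = 0.6502.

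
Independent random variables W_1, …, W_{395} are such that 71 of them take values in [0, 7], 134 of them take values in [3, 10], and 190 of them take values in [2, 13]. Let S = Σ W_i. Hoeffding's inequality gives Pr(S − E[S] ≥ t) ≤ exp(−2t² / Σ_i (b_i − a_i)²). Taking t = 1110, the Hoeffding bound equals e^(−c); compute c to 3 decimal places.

74.594

Σ(b_i − a_i)² = 71·7² + 134·7² + 190·11² = 33035.
c = 2t² / 33035 = 2·1110² / 33035 = 74.5936.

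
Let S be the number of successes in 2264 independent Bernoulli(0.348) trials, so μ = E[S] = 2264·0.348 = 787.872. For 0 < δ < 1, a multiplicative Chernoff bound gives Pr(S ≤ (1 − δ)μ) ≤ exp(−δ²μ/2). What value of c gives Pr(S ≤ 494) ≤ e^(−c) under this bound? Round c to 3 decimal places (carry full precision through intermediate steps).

54.806

Write 494 = (1 − δ)μ, so δ = 1 − 494/787.872 = 0.3729946…
Then the exponent is δ²μ/2 = (μ − 494)²/(2μ) = 54.806334.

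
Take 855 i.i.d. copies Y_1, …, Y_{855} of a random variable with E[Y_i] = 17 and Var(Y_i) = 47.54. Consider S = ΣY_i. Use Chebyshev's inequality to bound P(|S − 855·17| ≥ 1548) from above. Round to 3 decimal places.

0.017

Var(S) = n·Var(Y_i) = 855·47.54 = 40646.7.
Chebyshev: P(|S − 855·17| ≥ 1548) ≤ Var(S)/1548² = 40646.7/2396304 = 0.0170.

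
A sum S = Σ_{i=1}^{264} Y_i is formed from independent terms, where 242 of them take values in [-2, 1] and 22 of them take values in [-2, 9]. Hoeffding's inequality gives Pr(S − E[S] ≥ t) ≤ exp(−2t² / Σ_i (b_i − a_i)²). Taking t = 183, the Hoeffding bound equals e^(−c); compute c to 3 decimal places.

Σ(b_i − a_i)² = 242·3² + 22·11² = 4840.
c = 2t² / 4840 = 2·183² / 4840 = 13.8384.

13.838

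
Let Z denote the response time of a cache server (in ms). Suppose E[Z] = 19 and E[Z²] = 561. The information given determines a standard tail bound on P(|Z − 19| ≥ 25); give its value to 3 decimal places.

0.320

The first two moments determine the variance, so Chebyshev's inequality is the sharpest standard bound available.
Var(Z) = E[Z²] − (E[Z])² = 561 − 361 = 200.
Chebyshev's inequality: P(|Z − μ| ≥ t) ≤ Var(Z)/t² = 200/625 = 0.3200.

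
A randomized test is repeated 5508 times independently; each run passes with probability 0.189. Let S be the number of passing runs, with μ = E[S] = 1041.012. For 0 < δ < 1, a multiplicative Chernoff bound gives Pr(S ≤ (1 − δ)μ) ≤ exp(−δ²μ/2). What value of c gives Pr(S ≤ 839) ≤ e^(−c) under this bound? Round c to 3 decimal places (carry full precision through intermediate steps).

Write 839 = (1 − δ)μ, so δ = 1 − 839/1041.012 = 0.1940535…
Then the exponent is δ²μ/2 = (μ − 839)²/(2μ) = 19.600566.

19.601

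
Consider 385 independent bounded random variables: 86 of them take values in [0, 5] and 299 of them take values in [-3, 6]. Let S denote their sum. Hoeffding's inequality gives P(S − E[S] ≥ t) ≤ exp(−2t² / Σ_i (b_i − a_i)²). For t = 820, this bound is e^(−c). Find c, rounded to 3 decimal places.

50.999

Σ(b_i − a_i)² = 86·5² + 299·9² = 26369.
c = 2t² / 26369 = 2·820² / 26369 = 50.9993.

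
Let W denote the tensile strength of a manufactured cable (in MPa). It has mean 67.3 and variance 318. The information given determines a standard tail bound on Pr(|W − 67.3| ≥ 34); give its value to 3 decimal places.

0.275

Mean and variance are known, so Chebyshev's inequality applies.
Chebyshev: Pr(|W − μ| ≥ t) ≤ Var(W)/t².
Bound = 318 / 1156 = 0.2751.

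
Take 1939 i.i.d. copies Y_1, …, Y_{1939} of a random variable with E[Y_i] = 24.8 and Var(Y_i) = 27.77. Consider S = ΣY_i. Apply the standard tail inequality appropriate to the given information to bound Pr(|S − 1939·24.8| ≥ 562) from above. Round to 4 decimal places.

With mean and variance of each term known, Chebyshev's inequality bounds the deviation of the sum (or sample mean).
Var(S) = n·Var(Y_i) = 1939·27.77 = 53846.03.
Chebyshev: Pr(|S − 1939·24.8| ≥ 562) ≤ Var(S)/562² = 53846.03/315844 = 0.1705.

0.1705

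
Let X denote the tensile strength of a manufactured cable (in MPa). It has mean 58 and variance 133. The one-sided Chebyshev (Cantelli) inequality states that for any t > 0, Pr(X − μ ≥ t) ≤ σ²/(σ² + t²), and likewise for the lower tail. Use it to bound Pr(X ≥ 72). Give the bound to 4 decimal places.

Here σ² = 133 and t = 14, so σ² + t² = 329.
Cantelli's bound: 133/329 = 0.4043.

0.4043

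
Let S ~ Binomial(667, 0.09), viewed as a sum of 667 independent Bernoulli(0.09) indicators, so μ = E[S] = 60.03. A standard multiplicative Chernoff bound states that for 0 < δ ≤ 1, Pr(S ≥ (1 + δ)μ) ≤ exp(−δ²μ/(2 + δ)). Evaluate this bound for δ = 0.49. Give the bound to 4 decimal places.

Exponent = δ²μ/(2 + δ) = 0.49²·60.03/2.49 = 5.7884.
Bound = exp(−5.7884) = 0.00306.

0.0031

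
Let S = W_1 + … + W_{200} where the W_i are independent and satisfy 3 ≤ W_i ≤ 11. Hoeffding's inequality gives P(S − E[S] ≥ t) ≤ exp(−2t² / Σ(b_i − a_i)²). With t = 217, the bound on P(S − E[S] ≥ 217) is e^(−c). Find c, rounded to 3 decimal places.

Σ(b_i − a_i)² = 200·(8)² = 12800.
c = 2t²/12800 = 2·217²/12800 = 7.3577.

7.358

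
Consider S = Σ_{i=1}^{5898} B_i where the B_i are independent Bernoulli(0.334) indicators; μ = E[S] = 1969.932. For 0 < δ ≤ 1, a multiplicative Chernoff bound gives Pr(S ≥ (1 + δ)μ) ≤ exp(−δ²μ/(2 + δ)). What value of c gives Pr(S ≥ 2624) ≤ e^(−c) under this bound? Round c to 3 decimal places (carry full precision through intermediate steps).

Write 2624 = (1 + δ)μ, so δ = 2624/1969.932 − 1 = 0.3320257…
Then the exponent is δ²μ/(2 + δ) = (2624 − μ)² / (μ·(2 + δ)) = 93.123918.

93.124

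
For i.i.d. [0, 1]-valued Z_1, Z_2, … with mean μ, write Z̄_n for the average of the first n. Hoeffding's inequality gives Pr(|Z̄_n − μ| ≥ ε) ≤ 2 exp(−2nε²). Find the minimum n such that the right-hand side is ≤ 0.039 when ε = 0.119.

140

Require 2·exp(−2nε²) ≤ 0.039, i.e. 2nε² ≥ ln(2/0.039) = 3.937341.
So n ≥ 3.937341 / (2·0.119²) = 139.021.
The smallest integer n is 140.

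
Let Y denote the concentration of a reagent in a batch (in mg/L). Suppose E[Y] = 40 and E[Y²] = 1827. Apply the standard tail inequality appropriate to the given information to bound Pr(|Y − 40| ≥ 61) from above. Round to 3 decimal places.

0.061

The first two moments determine the variance, so Chebyshev's inequality is the sharpest standard bound available.
Var(Y) = E[Y²] − (E[Y])² = 1827 − 1600 = 227.
Chebyshev's inequality: Pr(|Y − μ| ≥ t) ≤ Var(Y)/t² = 227/3721 = 0.0610.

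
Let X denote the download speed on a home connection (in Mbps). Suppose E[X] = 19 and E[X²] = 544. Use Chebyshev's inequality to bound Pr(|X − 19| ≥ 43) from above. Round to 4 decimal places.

Var(X) = E[X²] − (E[X])² = 544 − 361 = 183.
Chebyshev's inequality: Pr(|X − μ| ≥ t) ≤ Var(X)/t² = 183/1849 = 0.0990.

0.0990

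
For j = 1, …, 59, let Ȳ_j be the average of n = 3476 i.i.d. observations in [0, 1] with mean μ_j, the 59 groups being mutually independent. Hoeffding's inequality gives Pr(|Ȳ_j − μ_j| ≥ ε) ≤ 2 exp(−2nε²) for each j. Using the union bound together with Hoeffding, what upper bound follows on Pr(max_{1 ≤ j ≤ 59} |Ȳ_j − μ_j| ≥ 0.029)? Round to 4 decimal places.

Per-experiment Hoeffding bound: 2·exp(−2·3476·0.029²) = 2·exp(−5.84663) = 0.0057792.
Union bound over 59 events: 59·0.0057792 = 0.34097.

0.3410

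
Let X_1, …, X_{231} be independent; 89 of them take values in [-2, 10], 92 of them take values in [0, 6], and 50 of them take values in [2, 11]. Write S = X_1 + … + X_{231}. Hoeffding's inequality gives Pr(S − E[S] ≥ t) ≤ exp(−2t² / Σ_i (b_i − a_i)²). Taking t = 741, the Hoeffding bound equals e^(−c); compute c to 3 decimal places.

54.424

Σ(b_i − a_i)² = 89·12² + 92·6² + 50·9² = 20178.
c = 2t² / 20178 = 2·741² / 20178 = 54.4237.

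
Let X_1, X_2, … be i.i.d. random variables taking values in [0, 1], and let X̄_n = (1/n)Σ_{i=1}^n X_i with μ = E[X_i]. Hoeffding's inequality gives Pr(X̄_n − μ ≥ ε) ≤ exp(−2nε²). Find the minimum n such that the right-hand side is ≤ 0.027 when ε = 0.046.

Require exp(−2nε²) ≤ 0.027, i.e. 2nε² ≥ ln(1/0.027) = 3.611918.
So n ≥ 3.611918 / (2·0.046²) = 853.478.
The smallest integer n is 854.

854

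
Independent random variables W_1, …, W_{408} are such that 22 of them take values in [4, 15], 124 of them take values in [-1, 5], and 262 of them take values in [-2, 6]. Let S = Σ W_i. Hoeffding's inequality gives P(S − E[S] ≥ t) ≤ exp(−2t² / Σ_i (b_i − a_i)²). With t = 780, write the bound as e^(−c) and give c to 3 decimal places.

Σ(b_i − a_i)² = 22·11² + 124·6² + 262·8² = 23894.
c = 2t² / 23894 = 2·780² / 23894 = 50.9249.

50.925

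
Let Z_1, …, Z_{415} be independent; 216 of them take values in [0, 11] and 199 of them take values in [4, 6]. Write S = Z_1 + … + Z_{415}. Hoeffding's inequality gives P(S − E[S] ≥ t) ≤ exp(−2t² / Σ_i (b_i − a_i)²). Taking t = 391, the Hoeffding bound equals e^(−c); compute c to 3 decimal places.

11.353

Σ(b_i − a_i)² = 216·11² + 199·2² = 26932.
c = 2t² / 26932 = 2·391² / 26932 = 11.3531.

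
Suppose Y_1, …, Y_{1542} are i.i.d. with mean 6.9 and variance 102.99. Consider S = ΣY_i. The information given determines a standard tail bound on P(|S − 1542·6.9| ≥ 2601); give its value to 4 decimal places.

0.0235

With mean and variance of each term known, Chebyshev's inequality bounds the deviation of the sum (or sample mean).
Var(S) = n·Var(Y_i) = 1542·102.99 = 158810.58.
Chebyshev: P(|S − 1542·6.9| ≥ 2601) ≤ Var(S)/2601² = 158810.58/6765201 = 0.0235.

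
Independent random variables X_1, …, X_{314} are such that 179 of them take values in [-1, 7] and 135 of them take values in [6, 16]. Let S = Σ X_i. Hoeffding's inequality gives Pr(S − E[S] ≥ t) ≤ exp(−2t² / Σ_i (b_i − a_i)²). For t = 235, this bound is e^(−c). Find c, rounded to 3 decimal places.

4.426

Σ(b_i − a_i)² = 179·8² + 135·10² = 24956.
c = 2t² / 24956 = 2·235² / 24956 = 4.4258.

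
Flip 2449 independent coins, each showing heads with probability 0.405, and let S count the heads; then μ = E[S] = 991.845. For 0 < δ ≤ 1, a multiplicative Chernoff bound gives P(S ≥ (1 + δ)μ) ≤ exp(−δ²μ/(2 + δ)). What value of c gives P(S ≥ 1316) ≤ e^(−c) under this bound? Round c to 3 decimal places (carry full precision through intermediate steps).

45.530

Write 1316 = (1 + δ)μ, so δ = 1316/991.845 − 1 = 0.3268202…
Then the exponent is δ²μ/(2 + δ) = (1316 − μ)² / (μ·(2 + δ)) = 45.530122.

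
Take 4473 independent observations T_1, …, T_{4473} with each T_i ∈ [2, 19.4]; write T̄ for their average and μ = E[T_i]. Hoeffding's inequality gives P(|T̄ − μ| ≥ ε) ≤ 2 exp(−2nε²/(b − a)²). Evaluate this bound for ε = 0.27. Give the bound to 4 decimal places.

0.2320

Exponent: 2nε²/(b − a)² = 2·4473·0.27² / 17.4² = 2.15406.
Bound = 2·exp(−2.15406) = 0.23202.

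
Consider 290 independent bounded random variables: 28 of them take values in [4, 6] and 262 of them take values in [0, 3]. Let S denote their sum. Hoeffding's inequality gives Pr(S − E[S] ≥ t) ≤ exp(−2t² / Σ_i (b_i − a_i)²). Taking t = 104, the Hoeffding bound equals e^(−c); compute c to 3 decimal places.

Σ(b_i − a_i)² = 28·2² + 262·3² = 2470.
c = 2t² / 2470 = 2·104² / 2470 = 8.7579.

8.758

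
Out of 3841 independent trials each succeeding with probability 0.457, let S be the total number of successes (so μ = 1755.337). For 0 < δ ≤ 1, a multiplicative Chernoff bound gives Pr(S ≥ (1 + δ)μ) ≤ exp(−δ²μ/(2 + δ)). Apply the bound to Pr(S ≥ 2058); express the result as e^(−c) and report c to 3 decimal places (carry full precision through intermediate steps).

Write 2058 = (1 + δ)μ, so δ = 2058/1755.337 − 1 = 0.1724244…
Then the exponent is δ²μ/(2 + δ) = (2058 − μ)² / (μ·(2 + δ)) = 24.022239.

24.022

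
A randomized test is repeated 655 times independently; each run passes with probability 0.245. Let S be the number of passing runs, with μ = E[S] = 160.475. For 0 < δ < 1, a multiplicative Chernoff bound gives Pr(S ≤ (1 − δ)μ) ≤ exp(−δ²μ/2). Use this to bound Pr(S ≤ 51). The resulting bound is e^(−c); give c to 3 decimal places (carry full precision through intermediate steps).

Write 51 = (1 − δ)μ, so δ = 1 − 51/160.475 = 0.6821935…
Then the exponent is δ²μ/2 = (μ − 51)²/(2μ) = 37.341566.

37.342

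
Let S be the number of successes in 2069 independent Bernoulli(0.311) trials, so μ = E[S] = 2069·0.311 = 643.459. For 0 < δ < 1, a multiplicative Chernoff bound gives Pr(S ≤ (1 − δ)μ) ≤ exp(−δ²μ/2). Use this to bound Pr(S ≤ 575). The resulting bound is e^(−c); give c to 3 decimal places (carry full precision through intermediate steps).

Write 575 = (1 − δ)μ, so δ = 1 − 575/643.459 = 0.1063922…
Then the exponent is δ²μ/2 = (μ − 575)²/(2μ) = 3.641751.

3.642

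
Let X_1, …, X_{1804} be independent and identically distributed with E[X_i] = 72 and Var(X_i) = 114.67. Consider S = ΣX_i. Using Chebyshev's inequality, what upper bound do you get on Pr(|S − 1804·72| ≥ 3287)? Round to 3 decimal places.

Var(S) = n·Var(X_i) = 1804·114.67 = 206864.68.
Chebyshev: Pr(|S − 1804·72| ≥ 3287) ≤ Var(S)/3287² = 206864.68/10804369 = 0.0191.

0.019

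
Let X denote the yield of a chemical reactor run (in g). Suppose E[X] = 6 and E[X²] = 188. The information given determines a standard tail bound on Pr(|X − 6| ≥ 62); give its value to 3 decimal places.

0.040

The first two moments determine the variance, so Chebyshev's inequality is the sharpest standard bound available.
Var(X) = E[X²] − (E[X])² = 188 − 36 = 152.
Chebyshev's inequality: Pr(|X − μ| ≥ t) ≤ Var(X)/t² = 152/3844 = 0.0395.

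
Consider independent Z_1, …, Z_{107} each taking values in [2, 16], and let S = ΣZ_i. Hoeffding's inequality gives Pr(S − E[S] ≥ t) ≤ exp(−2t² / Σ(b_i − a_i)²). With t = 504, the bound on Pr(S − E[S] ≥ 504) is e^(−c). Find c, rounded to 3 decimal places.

24.224

Σ(b_i − a_i)² = 107·(14)² = 20972.
c = 2t²/20972 = 2·504²/20972 = 24.2243.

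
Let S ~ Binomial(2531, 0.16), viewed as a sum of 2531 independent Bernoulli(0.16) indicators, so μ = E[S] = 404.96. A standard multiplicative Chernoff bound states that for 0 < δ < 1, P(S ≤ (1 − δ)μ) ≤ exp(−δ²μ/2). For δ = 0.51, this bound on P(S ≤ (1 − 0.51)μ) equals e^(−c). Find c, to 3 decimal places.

c = δ²μ/2 = 0.51²·404.96/2 = 52.6650.

52.665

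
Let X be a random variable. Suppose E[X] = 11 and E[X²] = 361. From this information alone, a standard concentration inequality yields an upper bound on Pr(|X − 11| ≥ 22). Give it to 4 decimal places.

The first two moments determine the variance, so Chebyshev's inequality is the sharpest standard bound available.
Var(X) = E[X²] − (E[X])² = 361 − 121 = 240.
Chebyshev's inequality: Pr(|X − μ| ≥ t) ≤ Var(X)/t² = 240/484 = 0.4959.

0.4959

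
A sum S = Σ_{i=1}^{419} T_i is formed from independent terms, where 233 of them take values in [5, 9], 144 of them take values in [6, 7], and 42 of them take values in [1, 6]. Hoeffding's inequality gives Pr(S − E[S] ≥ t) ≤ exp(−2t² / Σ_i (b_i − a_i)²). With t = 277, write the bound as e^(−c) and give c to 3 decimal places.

31.178

Σ(b_i − a_i)² = 233·4² + 144·1² + 42·5² = 4922.
c = 2t² / 4922 = 2·277² / 4922 = 31.1780.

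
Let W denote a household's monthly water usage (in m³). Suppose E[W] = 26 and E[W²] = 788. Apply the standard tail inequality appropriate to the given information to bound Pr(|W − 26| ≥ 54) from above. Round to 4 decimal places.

The first two moments determine the variance, so Chebyshev's inequality is the sharpest standard bound available.
Var(W) = E[W²] − (E[W])² = 788 − 676 = 112.
Chebyshev's inequality: Pr(|W − μ| ≥ t) ≤ Var(W)/t² = 112/2916 = 0.0384.

0.0384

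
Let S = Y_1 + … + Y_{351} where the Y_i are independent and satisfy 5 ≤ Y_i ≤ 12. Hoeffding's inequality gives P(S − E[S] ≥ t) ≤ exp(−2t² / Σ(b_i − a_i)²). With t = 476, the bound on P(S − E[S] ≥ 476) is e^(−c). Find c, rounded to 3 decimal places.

26.348

Σ(b_i − a_i)² = 351·(7)² = 17199.
c = 2t²/17199 = 2·476²/17199 = 26.3476.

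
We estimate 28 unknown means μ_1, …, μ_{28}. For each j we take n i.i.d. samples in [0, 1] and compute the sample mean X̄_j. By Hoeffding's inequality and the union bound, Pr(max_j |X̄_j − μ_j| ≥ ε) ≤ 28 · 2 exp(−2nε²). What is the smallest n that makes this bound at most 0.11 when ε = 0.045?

1539

Need 2·28·exp(−2nε²) ≤ 0.11, i.e. exp(−2nε²) ≤ 0.11/56.
So 2nε² ≥ ln(56/0.11) = 6.232627.
Hence n ≥ 6.232627/(2·0.045²) = 1538.920.
The smallest integer n is 1539.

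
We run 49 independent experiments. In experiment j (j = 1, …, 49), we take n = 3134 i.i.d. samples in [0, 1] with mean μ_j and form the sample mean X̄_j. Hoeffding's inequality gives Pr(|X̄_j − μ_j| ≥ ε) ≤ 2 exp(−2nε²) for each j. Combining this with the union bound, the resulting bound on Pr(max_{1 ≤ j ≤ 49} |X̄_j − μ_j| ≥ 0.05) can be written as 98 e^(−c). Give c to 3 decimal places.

Union bound over the 49 events: Pr(max_{1 ≤ j ≤ 49} |X̄_j − μ_j| ≥ 0.05) ≤ 49·2·exp(−2nε²) = 98 exp(−2·3134·0.05²).
So c = 2·3134·0.05² = 15.6700.

15.670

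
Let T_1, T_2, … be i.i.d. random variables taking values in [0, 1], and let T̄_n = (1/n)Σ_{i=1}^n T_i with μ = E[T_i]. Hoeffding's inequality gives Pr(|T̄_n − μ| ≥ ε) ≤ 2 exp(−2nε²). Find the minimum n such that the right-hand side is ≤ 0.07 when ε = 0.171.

58

Require 2·exp(−2nε²) ≤ 0.07, i.e. 2nε² ≥ ln(2/0.07) = 3.352407.
So n ≥ 3.352407 / (2·0.171²) = 57.324.
The smallest integer n is 58.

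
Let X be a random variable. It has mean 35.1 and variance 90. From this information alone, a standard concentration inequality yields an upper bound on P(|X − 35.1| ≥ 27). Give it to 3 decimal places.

Mean and variance are known, so Chebyshev's inequality applies.
Chebyshev: P(|X − μ| ≥ t) ≤ Var(X)/t².
Bound = 90 / 729 = 0.1235.

0.123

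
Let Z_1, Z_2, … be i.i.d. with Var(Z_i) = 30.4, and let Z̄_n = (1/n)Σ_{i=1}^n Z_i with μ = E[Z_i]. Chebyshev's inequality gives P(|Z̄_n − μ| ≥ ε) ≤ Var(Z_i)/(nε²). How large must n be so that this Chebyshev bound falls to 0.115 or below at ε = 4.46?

14

Require 30.4/(n·4.46²) ≤ 0.115, i.e. n ≥ 30.4/(0.115·4.46²) = 13.289.
The smallest integer n is 14.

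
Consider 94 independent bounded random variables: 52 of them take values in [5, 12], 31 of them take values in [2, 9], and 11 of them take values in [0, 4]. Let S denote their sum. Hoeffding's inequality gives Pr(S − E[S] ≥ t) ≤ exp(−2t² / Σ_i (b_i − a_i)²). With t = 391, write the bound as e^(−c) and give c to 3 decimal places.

72.063

Σ(b_i − a_i)² = 52·7² + 31·7² + 11·4² = 4243.
c = 2t² / 4243 = 2·391² / 4243 = 72.0627.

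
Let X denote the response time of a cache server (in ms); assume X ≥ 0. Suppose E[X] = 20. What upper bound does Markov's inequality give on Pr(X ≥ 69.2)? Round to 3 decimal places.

0.289

Markov's inequality: for a non-negative random variable, Pr(X ≥ a) ≤ E[X]/a.
Here E[X] = 20 and a = 69.2, so the bound is 20/69.2 = 0.2890.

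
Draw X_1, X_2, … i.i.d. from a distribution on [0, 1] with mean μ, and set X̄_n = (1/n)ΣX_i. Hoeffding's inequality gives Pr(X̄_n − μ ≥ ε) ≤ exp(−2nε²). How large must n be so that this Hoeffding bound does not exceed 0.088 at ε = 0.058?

Require exp(−2nε²) ≤ 0.088, i.e. 2nε² ≥ ln(1/0.088) = 2.430418.
So n ≥ 2.430418 / (2·0.058²) = 361.239.
The smallest integer n is 362.

362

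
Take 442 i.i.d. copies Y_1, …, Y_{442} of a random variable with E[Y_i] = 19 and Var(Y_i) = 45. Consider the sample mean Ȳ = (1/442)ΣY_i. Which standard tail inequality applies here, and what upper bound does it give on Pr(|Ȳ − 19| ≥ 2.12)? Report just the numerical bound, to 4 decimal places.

With mean and variance of each term known, Chebyshev's inequality bounds the deviation of the sum (or sample mean).
Var(Ȳ) = Var(Y_i)/n = 45/442 = 0.10181.
Chebyshev: Pr(|Ȳ − 19| ≥ 2.12) ≤ Var(Ȳ)/(2.12)² = 45/(442·2.12²) = 0.0227.

0.0227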